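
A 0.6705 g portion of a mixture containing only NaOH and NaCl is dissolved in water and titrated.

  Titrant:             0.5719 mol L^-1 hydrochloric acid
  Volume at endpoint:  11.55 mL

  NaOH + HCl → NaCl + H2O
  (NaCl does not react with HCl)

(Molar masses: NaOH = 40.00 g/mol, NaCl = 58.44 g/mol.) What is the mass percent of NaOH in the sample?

39.41 %

n(HCl) = 0.01155 × 0.5719 = 6.605 × 10^-3 mol
Let x = n(NaOH), y = n(NaCl).
Titrant: 1x = 6.605 × 10^-3;  mass: 40.00x + 58.44y = 0.6705
Solving, x = 6.605 × 10^-3 mol, y = 6.952 × 10^-3 mol
mass of NaOH = 6.605 × 10^-3 × 40.00 = 0.2642 g
% NaOH = 0.2642 / 0.6705 × 100 = 39.41 %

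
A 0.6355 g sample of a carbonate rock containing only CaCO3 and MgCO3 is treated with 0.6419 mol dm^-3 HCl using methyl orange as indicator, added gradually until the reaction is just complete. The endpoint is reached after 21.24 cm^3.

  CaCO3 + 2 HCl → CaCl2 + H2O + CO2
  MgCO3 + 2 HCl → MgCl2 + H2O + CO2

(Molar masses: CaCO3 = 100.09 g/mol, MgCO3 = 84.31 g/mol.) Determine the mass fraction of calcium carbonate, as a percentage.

n(HCl) = 0.02124 × 0.6419 = 0.01363 mol
Let x = n(CaCO3), y = n(MgCO3).
Titrant: 2x + 2y = 0.01363;  mass: 100.09x + 84.31y = 0.6355
Solving, x = 3.850 × 10^-3 mol, y = 2.966 × 10^-3 mol
mass of CaCO3 = 3.850 × 10^-3 × 100.09 = 0.3854 g
% CaCO3 = 0.3854 / 0.6355 × 100 = 60.64 %

60.64 %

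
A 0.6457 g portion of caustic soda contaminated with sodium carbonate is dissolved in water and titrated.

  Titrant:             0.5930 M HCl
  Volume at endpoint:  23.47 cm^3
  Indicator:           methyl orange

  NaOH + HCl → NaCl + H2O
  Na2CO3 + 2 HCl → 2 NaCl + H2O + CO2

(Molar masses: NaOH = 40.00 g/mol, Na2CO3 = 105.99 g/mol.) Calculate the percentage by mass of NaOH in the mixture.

n(HCl) = 0.02347 × 0.5930 = 0.01392 mol
Let x = n(NaOH), y = n(Na2CO3).
Titrant: 1x + 2y = 0.01392;  mass: 40.00x + 105.99y = 0.6457
Solving, x = 7.070 × 10^-3 mol, y = 3.424 × 10^-3 mol
mass of NaOH = 7.070 × 10^-3 × 40.00 = 0.2828 g
% NaOH = 0.2828 / 0.6457 × 100 = 43.79 %

43.79 %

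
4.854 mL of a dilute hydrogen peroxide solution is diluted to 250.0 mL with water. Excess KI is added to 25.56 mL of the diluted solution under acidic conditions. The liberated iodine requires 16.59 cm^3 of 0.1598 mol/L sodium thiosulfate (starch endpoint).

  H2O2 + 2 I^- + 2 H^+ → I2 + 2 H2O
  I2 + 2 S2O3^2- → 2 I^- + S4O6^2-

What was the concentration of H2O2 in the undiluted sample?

n(S2O3^2-) = 0.01659 × 0.1598 = 2.651 × 10^-3 mol
n(I2) = n(S2O3^2-)/2 = 1.326 × 10^-3 mol
n(H2O2) in the aliquot = 1.326 × 10^-3 mol (1:1 ratio)
[H2O2]_dilute = 1.326 × 10^-3 / 0.02556 = 0.05186 mol/L
[H2O2]_original = 0.05186 × 250.0/4.854 = 2.671 mol/L

2.671 mol/L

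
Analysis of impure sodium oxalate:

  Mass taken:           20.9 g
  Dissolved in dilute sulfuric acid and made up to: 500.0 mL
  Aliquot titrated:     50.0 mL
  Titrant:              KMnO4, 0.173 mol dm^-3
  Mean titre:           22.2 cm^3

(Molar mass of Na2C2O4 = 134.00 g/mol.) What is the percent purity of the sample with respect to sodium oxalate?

61.6 %

2 MnO4^- + 5 C2O4^2- + 16 H^+ → 2 Mn^2+ + 10 CO2 + 8 H2O
n(KMnO4) per titration = 0.0222 × 0.173 = 3.84 × 10^-3 mol
From the 5:2 ratio, n(Na2C2O4) in each aliquot = 5/2 × 3.84 × 10^-3 = 9.60 × 10^-3 mol
n(Na2C2O4) in the whole flask = 9.60 × 10^-3 × 500.0/50.0 = 0.0960 mol
mass of Na2C2O4 = 0.0960 × 134.00 = 12.9 g
% Na2C2O4 = 12.9 / 20.9 × 100 = 61.6 %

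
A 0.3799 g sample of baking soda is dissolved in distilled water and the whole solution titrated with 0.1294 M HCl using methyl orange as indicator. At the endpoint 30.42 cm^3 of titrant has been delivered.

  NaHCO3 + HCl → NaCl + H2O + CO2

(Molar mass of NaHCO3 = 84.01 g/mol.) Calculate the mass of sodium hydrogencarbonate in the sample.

0.3307 g

n(HCl) = 0.03042 L × 0.1294 mol/L = 3.936 × 10^-3 mol
n(NaHCO3) = 3.936 × 10^-3 mol (1:1 ratio)
mass of NaHCO3 = 3.936 × 10^-3 × 84.01 g/mol = 0.3307 g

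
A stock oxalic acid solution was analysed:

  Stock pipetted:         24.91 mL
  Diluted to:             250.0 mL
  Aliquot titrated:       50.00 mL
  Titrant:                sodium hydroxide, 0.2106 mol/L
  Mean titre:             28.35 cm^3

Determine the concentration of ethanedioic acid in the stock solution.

0.5992 mol/L

H2C2O4 + 2 NaOH → Na2C2O4 + 2 H2O
n(NaOH) = 0.02835 × 0.2106 = 5.971 × 10^-3 mol
From the 1:2 ratio, n(H2C2O4) in the aliquot = 1/2 × 5.971 × 10^-3 = 2.985 × 10^-3 mol
[H2C2O4]_dilute = 2.985 × 10^-3 / 0.05000 = 0.05971 mol/L
Dilution factor = 250.0 / 24.91 = 10.04
[H2C2O4]_stock = 0.05971 × 10.04 = 0.5992 mol/L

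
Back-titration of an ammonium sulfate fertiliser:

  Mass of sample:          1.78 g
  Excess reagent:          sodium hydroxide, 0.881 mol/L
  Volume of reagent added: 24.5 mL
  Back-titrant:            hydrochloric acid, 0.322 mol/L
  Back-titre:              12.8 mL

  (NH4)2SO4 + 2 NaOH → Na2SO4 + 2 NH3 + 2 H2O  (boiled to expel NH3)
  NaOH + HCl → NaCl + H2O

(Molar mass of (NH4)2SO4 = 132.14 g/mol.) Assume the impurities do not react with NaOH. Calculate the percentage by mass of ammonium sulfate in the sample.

n(NaOH) added = 0.0245 × 0.881 = 0.0216 mol
n(HCl) used in back-titration = 0.0128 × 0.322 = 4.12 × 10^-3 mol
n(NaOH) left over = 4.12 × 10^-3 mol (1:1 ratio)
n(NaOH) consumed by analyte = 0.0216 − 4.12 × 10^-3 = 0.0175 mol
From the 1:2 ratio, n((NH4)2SO4) = 1/2 × 0.0175 = 8.73 × 10^-3 mol
mass of (NH4)2SO4 = 8.73 × 10^-3 × 132.14 = 1.15 g
% (NH4)2SO4 = 1.15 / 1.78 × 100 = 64.8 %

64.8 %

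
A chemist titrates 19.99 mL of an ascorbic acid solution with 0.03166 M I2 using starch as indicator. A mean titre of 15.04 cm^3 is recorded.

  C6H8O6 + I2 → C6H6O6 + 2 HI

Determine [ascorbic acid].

n(I2) = 0.01504 L × 0.03166 mol/L = 4.762 × 10^-4 mol
n(C6H8O6) = 4.762 × 10^-4 mol (1:1 mole ratio)
[C6H8O6] = 4.762 × 10^-4 mol / 0.01999 L = 0.02382 mol/L

0.02382 M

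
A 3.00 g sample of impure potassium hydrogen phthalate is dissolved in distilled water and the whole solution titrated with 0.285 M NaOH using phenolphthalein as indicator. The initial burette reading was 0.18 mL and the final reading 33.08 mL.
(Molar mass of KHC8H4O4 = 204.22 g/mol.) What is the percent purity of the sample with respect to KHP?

63.8 %

KHC8H4O4 + NaOH → KNaC8H4O4 + H2O
n(NaOH) = 0.0329 L × 0.285 mol/L = 9.38 × 10^-3 mol
n(KHC8H4O4) = 9.38 × 10^-3 mol (1:1 ratio)
mass of KHC8H4O4 = 9.38 × 10^-3 × 204.22 g/mol = 1.91 g
% KHC8H4O4 = 1.91 / 3.00 × 100 = 63.8 %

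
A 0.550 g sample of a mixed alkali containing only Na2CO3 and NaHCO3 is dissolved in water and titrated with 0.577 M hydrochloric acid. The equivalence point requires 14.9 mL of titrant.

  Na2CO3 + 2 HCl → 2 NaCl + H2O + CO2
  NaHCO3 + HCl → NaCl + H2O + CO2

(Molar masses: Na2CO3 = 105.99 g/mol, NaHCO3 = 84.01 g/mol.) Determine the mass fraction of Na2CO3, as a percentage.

n(HCl) = 0.0149 × 0.577 = 8.60 × 10^-3 mol
Let x = n(Na2CO3), y = n(NaHCO3).
Titrant: 2x + 1y = 8.60 × 10^-3;  mass: 105.99x + 84.01y = 0.550
Solving, x = 2.78 × 10^-3 mol, y = 3.04 × 10^-3 mol
mass of Na2CO3 = 2.78 × 10^-3 × 105.99 = 0.294 g
% Na2CO3 = 0.294 / 0.550 × 100 = 53.5 %

53.5 %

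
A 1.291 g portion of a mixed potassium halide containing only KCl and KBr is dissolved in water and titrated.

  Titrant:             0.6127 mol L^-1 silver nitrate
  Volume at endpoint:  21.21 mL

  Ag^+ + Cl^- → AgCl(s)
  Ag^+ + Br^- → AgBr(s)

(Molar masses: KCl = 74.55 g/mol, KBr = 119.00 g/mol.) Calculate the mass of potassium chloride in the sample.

n(AgNO3) = 0.02121 × 0.6127 = 0.01300 mol
Let x = n(KCl), y = n(KBr).
Titrant: 1x + 1y = 0.01300;  mass: 74.55x + 119.00y = 1.291
Solving, x = 5.747 × 10^-3 mol, y = 7.248 × 10^-3 mol
mass of KCl = 5.747 × 10^-3 × 74.55 = 0.4284 g

0.4284 g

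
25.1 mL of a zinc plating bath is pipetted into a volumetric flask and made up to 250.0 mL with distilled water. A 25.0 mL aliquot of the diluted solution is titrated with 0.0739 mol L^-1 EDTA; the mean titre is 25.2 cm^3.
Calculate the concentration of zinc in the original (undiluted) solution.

Zn^2+ + EDTA^4- → [Zn(EDTA)]^2-
n(EDTA) = 0.0252 × 0.0739 = 1.86 × 10^-3 mol
n(Zn2+) in the aliquot = 1.86 × 10^-3 mol (1:1 ratio)
[Zn2+]_dilute = 1.86 × 10^-3 / 0.0250 = 0.0745 mol/L
Dilution factor = 250.0 / 25.1 = 9.960
[Zn2+]_stock = 0.0745 × 9.960 = 0.742 mol/L

0.742 mol/L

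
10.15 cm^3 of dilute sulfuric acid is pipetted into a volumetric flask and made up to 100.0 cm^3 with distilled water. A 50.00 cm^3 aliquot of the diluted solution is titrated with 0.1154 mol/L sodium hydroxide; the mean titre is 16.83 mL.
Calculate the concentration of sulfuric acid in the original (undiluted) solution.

0.1913 mol/L

H2SO4 + 2 NaOH → Na2SO4 + 2 H2O
n(NaOH) = 0.01683 × 0.1154 = 1.942 × 10^-3 mol
From the 1:2 ratio, n(H2SO4) in the aliquot = 1/2 × 1.942 × 10^-3 = 9.711 × 10^-4 mol
[H2SO4]_dilute = 9.711 × 10^-4 / 0.05000 = 0.01942 mol/L
Dilution factor = 100.0 / 10.15 = 9.852
[H2SO4]_stock = 0.01942 × 9.852 = 0.1913 mol/L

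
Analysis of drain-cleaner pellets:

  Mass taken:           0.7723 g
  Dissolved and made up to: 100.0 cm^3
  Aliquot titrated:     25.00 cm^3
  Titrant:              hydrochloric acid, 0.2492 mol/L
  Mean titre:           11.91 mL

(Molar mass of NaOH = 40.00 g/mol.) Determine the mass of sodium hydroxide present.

NaOH + HCl → NaCl + H2O
n(HCl) per titration = 0.01191 × 0.2492 = 2.968 × 10^-3 mol
n(NaOH) in each aliquot = 2.968 × 10^-3 mol (1:1 ratio)
n(NaOH) in the whole flask = 2.968 × 10^-3 × 100.0/25.00 = 0.01187 mol
mass of NaOH = 0.01187 × 40.00 = 0.4749 g

0.4749 g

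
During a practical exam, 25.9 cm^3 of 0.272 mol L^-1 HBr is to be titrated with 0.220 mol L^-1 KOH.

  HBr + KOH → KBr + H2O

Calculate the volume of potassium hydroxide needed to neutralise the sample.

n(HBr) = 0.0259 L × 0.272 mol/L = 7.04 × 10^-3 mol
n(KOH) = 7.04 × 10^-3 mol (1:1 stoichiometry)
V(KOH) = 7.04 × 10^-3 mol / 0.220 mol/L = 0.0320 L = 32.0 mL

32.0 mL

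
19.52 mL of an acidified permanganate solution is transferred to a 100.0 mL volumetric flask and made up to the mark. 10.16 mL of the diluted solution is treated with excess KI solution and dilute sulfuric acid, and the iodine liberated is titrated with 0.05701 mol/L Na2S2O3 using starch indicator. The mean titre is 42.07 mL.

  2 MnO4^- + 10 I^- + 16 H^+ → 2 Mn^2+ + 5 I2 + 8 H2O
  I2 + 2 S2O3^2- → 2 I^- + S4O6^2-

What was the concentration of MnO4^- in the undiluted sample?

0.2419 mol/L

n(S2O3^2-) = 0.04207 × 0.05701 = 2.398 × 10^-3 mol
n(I2) = n(S2O3^2-)/2 = 1.199 × 10^-3 mol
From the 2:5 ratio, n(MnO4^-) in the aliquot = 2/5 × 1.199 × 10^-3 = 4.797 × 10^-4 mol
[MnO4^-]_dilute = 4.797 × 10^-4 / 0.01016 = 0.04721 mol/L
[MnO4^-]_original = 0.04721 × 100.0/19.52 = 0.2419 mol/L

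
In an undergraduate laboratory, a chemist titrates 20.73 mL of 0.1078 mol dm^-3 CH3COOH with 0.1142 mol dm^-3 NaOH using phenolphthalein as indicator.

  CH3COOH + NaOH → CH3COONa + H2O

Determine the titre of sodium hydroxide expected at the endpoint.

n(CH3COOH) = 0.02073 L × 0.1078 mol/L = 2.235 × 10^-3 mol
n(NaOH) = 2.235 × 10^-3 mol (1:1 stoichiometry)
V(NaOH) = 2.235 × 10^-3 mol / 0.1142 mol/L = 0.01957 L = 19.57 mL

19.57 mL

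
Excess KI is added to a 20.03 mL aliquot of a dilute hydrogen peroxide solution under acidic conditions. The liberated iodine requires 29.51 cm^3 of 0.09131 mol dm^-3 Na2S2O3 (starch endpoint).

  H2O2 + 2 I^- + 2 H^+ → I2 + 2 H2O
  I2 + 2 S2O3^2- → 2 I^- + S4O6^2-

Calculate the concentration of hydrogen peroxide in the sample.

0.06726 mol/L

n(S2O3^2-) = 0.02951 × 0.09131 = 2.695 × 10^-3 mol
n(I2) = n(S2O3^2-)/2 = 1.347 × 10^-3 mol
n(H2O2) in the aliquot = 1.347 × 10^-3 mol (1:1 ratio)
[H2O2] = 1.347 × 10^-3 / 0.02003 = 0.06726 mol/L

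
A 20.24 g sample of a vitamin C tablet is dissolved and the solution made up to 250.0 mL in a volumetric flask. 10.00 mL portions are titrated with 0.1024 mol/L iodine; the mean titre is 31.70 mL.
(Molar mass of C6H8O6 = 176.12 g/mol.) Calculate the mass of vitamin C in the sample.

14.29 g

C6H8O6 + I2 → C6H6O6 + 2 HI
n(I2) per titration = 0.03170 × 0.1024 = 3.246 × 10^-3 mol
n(C6H8O6) in each aliquot = 3.246 × 10^-3 mol (1:1 ratio)
n(C6H8O6) in the whole flask = 3.246 × 10^-3 × 250.0/10.00 = 0.08115 mol
mass of C6H8O6 = 0.08115 × 176.12 = 14.29 g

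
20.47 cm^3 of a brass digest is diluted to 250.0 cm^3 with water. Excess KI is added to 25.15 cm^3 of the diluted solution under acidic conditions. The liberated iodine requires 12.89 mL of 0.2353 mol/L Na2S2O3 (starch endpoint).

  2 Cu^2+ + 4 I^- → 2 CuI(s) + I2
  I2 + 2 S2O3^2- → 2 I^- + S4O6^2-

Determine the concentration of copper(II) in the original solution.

1.473 mol/L

n(S2O3^2-) = 0.01289 × 0.2353 = 3.033 × 10^-3 mol
n(I2) = n(S2O3^2-)/2 = 1.517 × 10^-3 mol
From the 2:1 ratio, n(Cu2+) in the aliquot = 2/1 × 1.517 × 10^-3 = 3.033 × 10^-3 mol
[Cu2+]_dilute = 3.033 × 10^-3 / 0.02515 = 0.1206 mol/L
[Cu2+]_original = 0.1206 × 250.0/20.47 = 1.473 mol/L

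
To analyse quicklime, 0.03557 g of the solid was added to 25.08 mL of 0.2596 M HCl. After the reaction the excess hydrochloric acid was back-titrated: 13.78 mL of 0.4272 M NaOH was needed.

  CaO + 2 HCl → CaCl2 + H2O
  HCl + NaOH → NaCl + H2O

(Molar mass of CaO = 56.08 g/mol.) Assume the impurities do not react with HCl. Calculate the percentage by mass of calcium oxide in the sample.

n(HCl) added = 0.02508 × 0.2596 = 6.511 × 10^-3 mol
n(NaOH) used in back-titration = 0.01378 × 0.4272 = 5.887 × 10^-3 mol
n(HCl) left over = 5.887 × 10^-3 mol (1:1 ratio)
n(HCl) consumed by analyte = 6.511 × 10^-3 − 5.887 × 10^-3 = 6.240 × 10^-4 mol
From the 1:2 ratio, n(CaO) = 1/2 × 6.240 × 10^-4 = 3.120 × 10^-4 mol
mass of CaO = 3.120 × 10^-4 × 56.08 = 0.01750 g
% CaO = 0.01750 / 0.03557 × 100 = 49.19 %

49.19 %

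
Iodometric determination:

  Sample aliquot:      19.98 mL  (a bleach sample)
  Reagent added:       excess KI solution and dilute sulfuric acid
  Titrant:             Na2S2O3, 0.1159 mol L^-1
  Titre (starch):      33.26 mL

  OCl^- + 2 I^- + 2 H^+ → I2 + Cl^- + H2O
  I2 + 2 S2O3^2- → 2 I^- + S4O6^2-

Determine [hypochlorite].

0.09647 mol/L

n(S2O3^2-) = 0.03326 × 0.1159 = 3.855 × 10^-3 mol
n(I2) = n(S2O3^2-)/2 = 1.927 × 10^-3 mol
n(OCl^-) in the aliquot = 1.927 × 10^-3 mol (1:1 ratio)
[OCl^-] = 1.927 × 10^-3 / 0.01998 = 0.09647 mol/L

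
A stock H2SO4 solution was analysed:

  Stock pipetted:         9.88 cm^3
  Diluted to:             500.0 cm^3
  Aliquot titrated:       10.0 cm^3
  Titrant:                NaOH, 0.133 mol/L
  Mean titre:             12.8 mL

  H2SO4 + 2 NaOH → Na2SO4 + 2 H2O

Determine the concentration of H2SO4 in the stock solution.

n(NaOH) = 0.0128 × 0.133 = 1.70 × 10^-3 mol
From the 1:2 ratio, n(H2SO4) in the aliquot = 1/2 × 1.70 × 10^-3 = 8.51 × 10^-4 mol
[H2SO4]_dilute = 8.51 × 10^-4 / 0.0100 = 0.0851 mol/L
Dilution factor = 500.0 / 9.88 = 50.61
[H2SO4]_stock = 0.0851 × 50.61 = 4.31 mol/L

4.31 mol/L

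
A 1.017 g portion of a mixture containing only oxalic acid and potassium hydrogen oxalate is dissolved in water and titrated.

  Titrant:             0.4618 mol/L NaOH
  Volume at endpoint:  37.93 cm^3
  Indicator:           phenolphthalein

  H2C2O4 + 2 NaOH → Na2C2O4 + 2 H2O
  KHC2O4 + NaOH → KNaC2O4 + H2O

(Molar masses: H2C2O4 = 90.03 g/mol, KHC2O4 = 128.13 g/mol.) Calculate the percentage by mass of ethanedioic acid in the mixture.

n(NaOH) = 0.03793 × 0.4618 = 0.01752 mol
Let x = n(H2C2O4), y = n(KHC2O4).
Titrant: 2x + 1y = 0.01752;  mass: 90.03x + 128.13y = 1.017
Solving, x = 7.383 × 10^-3 mol, y = 2.749 × 10^-3 mol
mass of H2C2O4 = 7.383 × 10^-3 × 90.03 = 0.6647 g
% H2C2O4 = 0.6647 / 1.017 × 100 = 65.36 %

65.36 %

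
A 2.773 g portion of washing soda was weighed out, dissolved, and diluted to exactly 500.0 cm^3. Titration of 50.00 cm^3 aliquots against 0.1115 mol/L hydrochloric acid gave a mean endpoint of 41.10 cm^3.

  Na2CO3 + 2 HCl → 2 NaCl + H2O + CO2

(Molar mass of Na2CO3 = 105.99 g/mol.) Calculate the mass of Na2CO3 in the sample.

n(HCl) per titration = 0.04110 × 0.1115 = 4.583 × 10^-3 mol
From the 1:2 ratio, n(Na2CO3) in each aliquot = 1/2 × 4.583 × 10^-3 = 2.291 × 10^-3 mol
n(Na2CO3) in the whole flask = 2.291 × 10^-3 × 500.0/50.00 = 0.02291 mol
mass of Na2CO3 = 0.02291 × 105.99 = 2.429 g

2.429 g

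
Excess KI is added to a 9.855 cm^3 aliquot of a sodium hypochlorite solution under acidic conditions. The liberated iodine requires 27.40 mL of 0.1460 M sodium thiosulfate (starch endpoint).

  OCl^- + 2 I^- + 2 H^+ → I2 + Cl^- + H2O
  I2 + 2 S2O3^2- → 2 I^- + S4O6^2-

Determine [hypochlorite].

n(S2O3^2-) = 0.02740 × 0.1460 = 4.000 × 10^-3 mol
n(I2) = n(S2O3^2-)/2 = 2.000 × 10^-3 mol
n(OCl^-) in the aliquot = 2.000 × 10^-3 mol (1:1 ratio)
[OCl^-] = 2.000 × 10^-3 / 0.009855 = 0.2030 mol/L

0.2030 M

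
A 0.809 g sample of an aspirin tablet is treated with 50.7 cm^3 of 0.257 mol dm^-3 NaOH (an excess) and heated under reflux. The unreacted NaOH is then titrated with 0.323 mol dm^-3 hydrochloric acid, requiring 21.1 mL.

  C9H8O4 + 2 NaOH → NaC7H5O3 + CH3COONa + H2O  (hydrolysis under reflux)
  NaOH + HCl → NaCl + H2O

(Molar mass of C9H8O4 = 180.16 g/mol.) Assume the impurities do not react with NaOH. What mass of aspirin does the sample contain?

0.560 g

n(NaOH) added = 0.0507 × 0.257 = 0.0130 mol
n(HCl) used in back-titration = 0.0211 × 0.323 = 6.82 × 10^-3 mol
n(NaOH) left over = 6.82 × 10^-3 mol (1:1 ratio)
n(NaOH) consumed by analyte = 0.0130 − 6.82 × 10^-3 = 6.21 × 10^-3 mol
From the 1:2 ratio, n(C9H8O4) = 1/2 × 6.21 × 10^-3 = 3.11 × 10^-3 mol
mass of C9H8O4 = 3.11 × 10^-3 × 180.16 = 0.560 g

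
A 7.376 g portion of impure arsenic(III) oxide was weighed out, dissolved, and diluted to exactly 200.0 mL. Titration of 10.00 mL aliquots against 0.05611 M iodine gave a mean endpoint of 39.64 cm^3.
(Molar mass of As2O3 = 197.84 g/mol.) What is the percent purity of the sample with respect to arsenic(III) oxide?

59.66 %

As2O3 + 2 I2 + 2 H2O → As2O5 + 4 HI
n(I2) per titration = 0.03964 × 0.05611 = 2.224 × 10^-3 mol
From the 1:2 ratio, n(As2O3) in each aliquot = 1/2 × 2.224 × 10^-3 = 1.112 × 10^-3 mol
n(As2O3) in the whole flask = 1.112 × 10^-3 × 200.0/10.00 = 0.02224 mol
mass of As2O3 = 0.02224 × 197.84 = 4.400 g
% As2O3 = 4.400 / 7.376 × 100 = 59.66 %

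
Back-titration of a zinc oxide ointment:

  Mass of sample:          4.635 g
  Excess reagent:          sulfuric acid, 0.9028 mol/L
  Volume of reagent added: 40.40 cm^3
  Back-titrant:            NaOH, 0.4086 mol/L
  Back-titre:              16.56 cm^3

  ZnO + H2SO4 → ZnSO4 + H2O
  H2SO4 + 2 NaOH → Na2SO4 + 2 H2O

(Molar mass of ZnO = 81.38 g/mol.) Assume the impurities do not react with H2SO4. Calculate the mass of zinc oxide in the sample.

n(H2SO4) added = 0.04040 × 0.9028 = 0.03647 mol
n(NaOH) used in back-titration = 0.01656 × 0.4086 = 6.766 × 10^-3 mol
From the 1:2 ratio, n(H2SO4) left over = 1/2 × 6.766 × 10^-3 = 3.383 × 10^-3 mol
n(H2SO4) consumed by analyte = 0.03647 − 3.383 × 10^-3 = 0.03309 mol
n(ZnO) = 0.03309 mol (1:1 ratio)
mass of ZnO = 0.03309 × 81.38 = 2.693 g

2.693 g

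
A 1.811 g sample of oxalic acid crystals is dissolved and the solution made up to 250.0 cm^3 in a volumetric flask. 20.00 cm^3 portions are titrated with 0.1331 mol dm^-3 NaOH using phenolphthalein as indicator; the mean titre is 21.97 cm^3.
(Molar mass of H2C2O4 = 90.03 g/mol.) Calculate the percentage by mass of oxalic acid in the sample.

H2C2O4 + 2 NaOH → Na2C2O4 + 2 H2O
n(NaOH) per titration = 0.02197 × 0.1331 = 2.924 × 10^-3 mol
From the 1:2 ratio, n(H2C2O4) in each aliquot = 1/2 × 2.924 × 10^-3 = 1.462 × 10^-3 mol
n(H2C2O4) in the whole flask = 1.462 × 10^-3 × 250.0/20.00 = 0.01828 mol
mass of H2C2O4 = 0.01828 × 90.03 = 1.645 g
% H2C2O4 = 1.645 / 1.811 × 100 = 90.86 %

90.86 %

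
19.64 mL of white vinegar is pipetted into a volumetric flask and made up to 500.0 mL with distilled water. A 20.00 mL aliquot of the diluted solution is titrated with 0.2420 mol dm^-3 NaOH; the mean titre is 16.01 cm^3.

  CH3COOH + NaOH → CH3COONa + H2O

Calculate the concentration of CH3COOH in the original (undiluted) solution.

4.932 mol/L

n(NaOH) = 0.01601 × 0.2420 = 3.874 × 10^-3 mol
n(CH3COOH) in the aliquot = 3.874 × 10^-3 mol (1:1 ratio)
[CH3COOH]_dilute = 3.874 × 10^-3 / 0.02000 = 0.1937 mol/L
Dilution factor = 500.0 / 19.64 = 25.46
[CH3COOH]_stock = 0.1937 × 25.46 = 4.932 mol/L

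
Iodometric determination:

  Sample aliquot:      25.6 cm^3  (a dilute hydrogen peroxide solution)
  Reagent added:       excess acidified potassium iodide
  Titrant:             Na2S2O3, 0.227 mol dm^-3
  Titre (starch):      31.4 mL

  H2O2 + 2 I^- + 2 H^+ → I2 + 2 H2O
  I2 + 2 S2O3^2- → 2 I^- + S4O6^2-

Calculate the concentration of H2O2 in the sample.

n(S2O3^2-) = 0.0314 × 0.227 = 7.13 × 10^-3 mol
n(I2) = n(S2O3^2-)/2 = 3.56 × 10^-3 mol
n(H2O2) in the aliquot = 3.56 × 10^-3 mol (1:1 ratio)
[H2O2] = 3.56 × 10^-3 / 0.0256 = 0.139 mol/L

0.139 mol/L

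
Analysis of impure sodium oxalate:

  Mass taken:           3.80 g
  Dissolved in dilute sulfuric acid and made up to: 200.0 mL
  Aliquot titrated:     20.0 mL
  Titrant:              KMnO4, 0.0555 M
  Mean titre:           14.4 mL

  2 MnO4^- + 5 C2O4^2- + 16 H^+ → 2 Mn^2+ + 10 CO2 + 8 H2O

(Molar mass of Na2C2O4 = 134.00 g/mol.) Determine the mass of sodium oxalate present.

n(KMnO4) per titration = 0.0144 × 0.0555 = 7.99 × 10^-4 mol
From the 5:2 ratio, n(Na2C2O4) in each aliquot = 5/2 × 7.99 × 10^-4 = 2.00 × 10^-3 mol
n(Na2C2O4) in the whole flask = 2.00 × 10^-3 × 200.0/20.0 = 0.0200 mol
mass of Na2C2O4 = 0.0200 × 134.00 = 2.68 g

2.68 g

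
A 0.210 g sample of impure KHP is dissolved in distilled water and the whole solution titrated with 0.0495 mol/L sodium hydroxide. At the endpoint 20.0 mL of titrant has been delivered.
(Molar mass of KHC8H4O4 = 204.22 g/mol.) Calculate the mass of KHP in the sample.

KHC8H4O4 + NaOH → KNaC8H4O4 + H2O
n(NaOH) = 0.0200 L × 0.0495 mol/L = 9.90 × 10^-4 mol
n(KHC8H4O4) = 9.90 × 10^-4 mol (1:1 ratio)
mass of KHC8H4O4 = 9.90 × 10^-4 × 204.22 g/mol = 0.202 g

0.202 g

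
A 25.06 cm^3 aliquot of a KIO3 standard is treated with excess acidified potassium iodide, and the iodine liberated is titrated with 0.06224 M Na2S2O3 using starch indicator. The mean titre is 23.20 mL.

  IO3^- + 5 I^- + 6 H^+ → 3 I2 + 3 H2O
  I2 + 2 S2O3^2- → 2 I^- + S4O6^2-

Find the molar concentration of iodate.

n(S2O3^2-) = 0.02320 × 0.06224 = 1.444 × 10^-3 mol
n(I2) = n(S2O3^2-)/2 = 7.220 × 10^-4 mol
From the 1:3 ratio, n(IO3^-) in the aliquot = 1/3 × 7.220 × 10^-4 = 2.407 × 10^-4 mol
[IO3^-] = 2.407 × 10^-4 / 0.02506 = 0.009603 mol/L

0.009603 M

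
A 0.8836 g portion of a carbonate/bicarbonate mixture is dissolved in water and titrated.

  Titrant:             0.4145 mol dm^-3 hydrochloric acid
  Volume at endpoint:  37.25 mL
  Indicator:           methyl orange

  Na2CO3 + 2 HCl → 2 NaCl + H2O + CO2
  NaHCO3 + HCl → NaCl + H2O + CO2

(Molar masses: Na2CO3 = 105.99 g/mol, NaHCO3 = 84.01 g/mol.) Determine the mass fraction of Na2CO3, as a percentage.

n(HCl) = 0.03725 × 0.4145 = 0.01544 mol
Let x = n(Na2CO3), y = n(NaHCO3).
Titrant: 2x + 1y = 0.01544;  mass: 105.99x + 84.01y = 0.8836
Solving, x = 6.667 × 10^-3 mol, y = 2.107 × 10^-3 mol
mass of Na2CO3 = 6.667 × 10^-3 × 105.99 = 0.7066 g
% Na2CO3 = 0.7066 / 0.8836 × 100 = 79.97 %

79.97 %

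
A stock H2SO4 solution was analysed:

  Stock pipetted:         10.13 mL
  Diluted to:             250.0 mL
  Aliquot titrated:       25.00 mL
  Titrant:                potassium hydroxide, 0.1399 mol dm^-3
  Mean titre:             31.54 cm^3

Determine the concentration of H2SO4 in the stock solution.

H2SO4 + 2 KOH → K2SO4 + 2 H2O
n(KOH) = 0.03154 × 0.1399 = 4.412 × 10^-3 mol
From the 1:2 ratio, n(H2SO4) in the aliquot = 1/2 × 4.412 × 10^-3 = 2.206 × 10^-3 mol
[H2SO4]_dilute = 2.206 × 10^-3 / 0.02500 = 0.08825 mol/L
Dilution factor = 250.0 / 10.13 = 24.68
[H2SO4]_stock = 0.08825 × 24.68 = 2.178 mol/L

2.178 mol/L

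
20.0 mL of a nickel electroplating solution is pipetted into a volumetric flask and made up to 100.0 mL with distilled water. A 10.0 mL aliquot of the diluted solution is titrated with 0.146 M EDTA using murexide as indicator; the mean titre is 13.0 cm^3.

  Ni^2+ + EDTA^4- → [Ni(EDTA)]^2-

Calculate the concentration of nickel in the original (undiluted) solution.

n(EDTA) = 0.0130 × 0.146 = 1.90 × 10^-3 mol
n(Ni2+) in the aliquot = 1.90 × 10^-3 mol (1:1 ratio)
[Ni2+]_dilute = 1.90 × 10^-3 / 0.0100 = 0.190 mol/L
Dilution factor = 100.0 / 20.0 = 5.000
[Ni2+]_stock = 0.190 × 5.000 = 0.949 mol/L

0.949 M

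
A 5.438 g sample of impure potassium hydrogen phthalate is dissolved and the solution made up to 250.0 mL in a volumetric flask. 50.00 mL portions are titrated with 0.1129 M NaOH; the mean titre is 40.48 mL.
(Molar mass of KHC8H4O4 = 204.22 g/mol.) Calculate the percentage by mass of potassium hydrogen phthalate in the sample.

85.82 %

KHC8H4O4 + NaOH → KNaC8H4O4 + H2O
n(NaOH) per titration = 0.04048 × 0.1129 = 4.570 × 10^-3 mol
n(KHC8H4O4) in each aliquot = 4.570 × 10^-3 mol (1:1 ratio)
n(KHC8H4O4) in the whole flask = 4.570 × 10^-3 × 250.0/50.00 = 0.02285 mol
mass of KHC8H4O4 = 0.02285 × 204.22 = 4.667 g
% KHC8H4O4 = 4.667 / 5.438 × 100 = 85.82 %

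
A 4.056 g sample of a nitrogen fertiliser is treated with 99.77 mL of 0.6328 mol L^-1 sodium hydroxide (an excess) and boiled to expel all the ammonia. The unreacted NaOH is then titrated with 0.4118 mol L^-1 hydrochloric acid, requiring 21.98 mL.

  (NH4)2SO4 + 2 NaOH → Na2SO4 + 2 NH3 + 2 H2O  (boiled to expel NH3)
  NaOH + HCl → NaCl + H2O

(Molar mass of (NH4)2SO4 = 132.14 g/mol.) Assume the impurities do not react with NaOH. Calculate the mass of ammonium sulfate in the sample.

n(NaOH) added = 0.09977 × 0.6328 = 0.06313 mol
n(HCl) used in back-titration = 0.02198 × 0.4118 = 9.051 × 10^-3 mol
n(NaOH) left over = 9.051 × 10^-3 mol (1:1 ratio)
n(NaOH) consumed by analyte = 0.06313 − 9.051 × 10^-3 = 0.05408 mol
From the 1:2 ratio, n((NH4)2SO4) = 1/2 × 0.05408 = 0.02704 mol
mass of (NH4)2SO4 = 0.02704 × 132.14 = 3.573 g

3.573 g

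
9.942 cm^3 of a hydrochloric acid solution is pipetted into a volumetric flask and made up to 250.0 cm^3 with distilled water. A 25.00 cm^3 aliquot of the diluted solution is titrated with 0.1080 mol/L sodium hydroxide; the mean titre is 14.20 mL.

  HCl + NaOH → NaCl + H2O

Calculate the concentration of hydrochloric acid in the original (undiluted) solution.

1.543 mol/L

n(NaOH) = 0.01420 × 0.1080 = 1.534 × 10^-3 mol
n(HCl) in the aliquot = 1.534 × 10^-3 mol (1:1 ratio)
[HCl]_dilute = 1.534 × 10^-3 / 0.02500 = 0.06134 mol/L
Dilution factor = 250.0 / 9.942 = 25.15
[HCl]_stock = 0.06134 × 25.15 = 1.543 mol/L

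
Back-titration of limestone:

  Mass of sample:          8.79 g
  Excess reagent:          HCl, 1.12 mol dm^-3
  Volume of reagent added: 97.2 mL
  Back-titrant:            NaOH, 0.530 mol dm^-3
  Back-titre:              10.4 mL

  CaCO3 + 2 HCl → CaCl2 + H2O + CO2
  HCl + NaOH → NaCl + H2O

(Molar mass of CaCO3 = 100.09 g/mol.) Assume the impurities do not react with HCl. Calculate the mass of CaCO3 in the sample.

5.17 g

n(HCl) added = 0.0972 × 1.12 = 0.109 mol
n(NaOH) used in back-titration = 0.0104 × 0.530 = 5.51 × 10^-3 mol
n(HCl) left over = 5.51 × 10^-3 mol (1:1 ratio)
n(HCl) consumed by analyte = 0.109 − 5.51 × 10^-3 = 0.103 mol
From the 1:2 ratio, n(CaCO3) = 1/2 × 0.103 = 0.0517 mol
mass of CaCO3 = 0.0517 × 100.09 = 5.17 g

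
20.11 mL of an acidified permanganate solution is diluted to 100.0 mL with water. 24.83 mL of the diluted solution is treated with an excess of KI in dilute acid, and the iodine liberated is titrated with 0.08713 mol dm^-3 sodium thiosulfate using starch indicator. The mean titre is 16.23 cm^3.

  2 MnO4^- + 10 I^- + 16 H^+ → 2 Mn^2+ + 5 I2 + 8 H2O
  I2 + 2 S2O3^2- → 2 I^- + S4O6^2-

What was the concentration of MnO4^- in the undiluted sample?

n(S2O3^2-) = 0.01623 × 0.08713 = 1.414 × 10^-3 mol
n(I2) = n(S2O3^2-)/2 = 7.071 × 10^-4 mol
From the 2:5 ratio, n(MnO4^-) in the aliquot = 2/5 × 7.071 × 10^-4 = 2.828 × 10^-4 mol
[MnO4^-]_dilute = 2.828 × 10^-4 / 0.02483 = 0.01139 mol/L
[MnO4^-]_original = 0.01139 × 100.0/20.11 = 0.05664 mol/L

0.05664 mol/L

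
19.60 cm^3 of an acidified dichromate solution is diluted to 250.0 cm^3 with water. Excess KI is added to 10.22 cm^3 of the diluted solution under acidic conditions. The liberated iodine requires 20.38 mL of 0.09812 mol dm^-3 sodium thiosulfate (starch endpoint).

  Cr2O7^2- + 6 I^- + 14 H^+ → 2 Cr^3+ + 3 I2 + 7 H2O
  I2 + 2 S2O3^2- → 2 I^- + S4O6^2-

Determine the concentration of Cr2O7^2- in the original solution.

0.4160 mol/L

n(S2O3^2-) = 0.02038 × 0.09812 = 2.000 × 10^-3 mol
n(I2) = n(S2O3^2-)/2 = 9.998 × 10^-4 mol
From the 1:3 ratio, n(Cr2O7^2-) in the aliquot = 1/3 × 9.998 × 10^-4 = 3.333 × 10^-4 mol
[Cr2O7^2-]_dilute = 3.333 × 10^-4 / 0.01022 = 0.03261 mol/L
[Cr2O7^2-]_original = 0.03261 × 250.0/19.60 = 0.4160 mol/L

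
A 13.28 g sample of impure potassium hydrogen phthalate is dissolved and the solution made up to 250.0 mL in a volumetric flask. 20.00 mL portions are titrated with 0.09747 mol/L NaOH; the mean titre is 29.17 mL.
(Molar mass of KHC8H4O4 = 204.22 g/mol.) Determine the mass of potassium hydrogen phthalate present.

KHC8H4O4 + NaOH → KNaC8H4O4 + H2O
n(NaOH) per titration = 0.02917 × 0.09747 = 2.843 × 10^-3 mol
n(KHC8H4O4) in each aliquot = 2.843 × 10^-3 mol (1:1 ratio)
n(KHC8H4O4) in the whole flask = 2.843 × 10^-3 × 250.0/20.00 = 0.03554 mol
mass of KHC8H4O4 = 0.03554 × 204.22 = 7.258 g

7.258 g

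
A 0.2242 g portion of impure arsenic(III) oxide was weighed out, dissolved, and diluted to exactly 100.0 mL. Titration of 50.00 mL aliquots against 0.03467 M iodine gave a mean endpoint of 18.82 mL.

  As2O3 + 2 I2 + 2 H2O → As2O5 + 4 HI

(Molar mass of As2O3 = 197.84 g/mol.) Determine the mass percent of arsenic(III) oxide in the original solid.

n(I2) per titration = 0.01882 × 0.03467 = 6.525 × 10^-4 mol
From the 1:2 ratio, n(As2O3) in each aliquot = 1/2 × 6.525 × 10^-4 = 3.262 × 10^-4 mol
n(As2O3) in the whole flask = 3.262 × 10^-4 × 100.0/50.00 = 6.525 × 10^-4 mol
mass of As2O3 = 6.525 × 10^-4 × 197.84 = 0.1291 g
% As2O3 = 0.1291 / 0.2242 × 100 = 57.58 %

57.58 %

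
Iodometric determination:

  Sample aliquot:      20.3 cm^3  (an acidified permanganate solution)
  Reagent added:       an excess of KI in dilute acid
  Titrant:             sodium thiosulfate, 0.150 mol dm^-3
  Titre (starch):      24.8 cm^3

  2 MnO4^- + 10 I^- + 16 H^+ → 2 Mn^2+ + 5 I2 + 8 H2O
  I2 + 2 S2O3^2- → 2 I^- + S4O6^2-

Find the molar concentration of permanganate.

0.0367 mol/L

n(S2O3^2-) = 0.0248 × 0.150 = 3.72 × 10^-3 mol
n(I2) = n(S2O3^2-)/2 = 1.86 × 10^-3 mol
From the 2:5 ratio, n(MnO4^-) in the aliquot = 2/5 × 1.86 × 10^-3 = 7.44 × 10^-4 mol
[MnO4^-] = 7.44 × 10^-4 / 0.0203 = 0.0367 mol/L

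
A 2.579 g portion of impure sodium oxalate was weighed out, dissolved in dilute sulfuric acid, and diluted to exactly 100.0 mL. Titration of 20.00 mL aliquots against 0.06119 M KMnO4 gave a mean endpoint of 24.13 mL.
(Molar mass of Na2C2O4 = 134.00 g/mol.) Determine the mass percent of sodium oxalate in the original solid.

95.90 %

2 MnO4^- + 5 C2O4^2- + 16 H^+ → 2 Mn^2+ + 10 CO2 + 8 H2O
n(KMnO4) per titration = 0.02413 × 0.06119 = 1.477 × 10^-3 mol
From the 5:2 ratio, n(Na2C2O4) in each aliquot = 5/2 × 1.477 × 10^-3 = 3.691 × 10^-3 mol
n(Na2C2O4) in the whole flask = 3.691 × 10^-3 × 100.0/20.00 = 0.01846 mol
mass of Na2C2O4 = 0.01846 × 134.00 = 2.473 g
% Na2C2O4 = 2.473 / 2.579 × 100 = 95.90 %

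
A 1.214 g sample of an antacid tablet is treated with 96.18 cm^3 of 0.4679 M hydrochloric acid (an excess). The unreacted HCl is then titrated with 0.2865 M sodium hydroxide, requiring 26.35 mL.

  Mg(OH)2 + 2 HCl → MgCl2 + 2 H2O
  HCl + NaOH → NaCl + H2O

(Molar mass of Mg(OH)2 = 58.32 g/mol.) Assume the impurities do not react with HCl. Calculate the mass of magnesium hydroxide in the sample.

1.092 g

n(HCl) added = 0.09618 × 0.4679 = 0.04500 mol
n(NaOH) used in back-titration = 0.02635 × 0.2865 = 7.549 × 10^-3 mol
n(HCl) left over = 7.549 × 10^-3 mol (1:1 ratio)
n(HCl) consumed by analyte = 0.04500 − 7.549 × 10^-3 = 0.03745 mol
From the 1:2 ratio, n(Mg(OH)2) = 1/2 × 0.03745 = 0.01873 mol
mass of Mg(OH)2 = 0.01873 × 58.32 = 1.092 g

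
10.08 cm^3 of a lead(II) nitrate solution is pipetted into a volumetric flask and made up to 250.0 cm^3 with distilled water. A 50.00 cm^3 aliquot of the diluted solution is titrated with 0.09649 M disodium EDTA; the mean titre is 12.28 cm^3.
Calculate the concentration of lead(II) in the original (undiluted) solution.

Pb^2+ + EDTA^4- → [Pb(EDTA)]^2-
n(EDTA) = 0.01228 × 0.09649 = 1.185 × 10^-3 mol
n(Pb2+) in the aliquot = 1.185 × 10^-3 mol (1:1 ratio)
[Pb2+]_dilute = 1.185 × 10^-3 / 0.05000 = 0.02370 mol/L
Dilution factor = 250.0 / 10.08 = 24.80
[Pb2+]_stock = 0.02370 × 24.80 = 0.5877 mol/L

0.5877 M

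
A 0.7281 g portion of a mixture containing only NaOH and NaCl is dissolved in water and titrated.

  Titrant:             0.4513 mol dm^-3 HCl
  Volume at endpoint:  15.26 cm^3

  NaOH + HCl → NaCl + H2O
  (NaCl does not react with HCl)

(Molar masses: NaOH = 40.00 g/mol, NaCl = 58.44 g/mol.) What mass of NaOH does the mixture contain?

0.2755 g

n(HCl) = 0.01526 × 0.4513 = 6.887 × 10^-3 mol
Let x = n(NaOH), y = n(NaCl).
Titrant: 1x = 6.887 × 10^-3;  mass: 40.00x + 58.44y = 0.7281
Solving, x = 6.887 × 10^-3 mol, y = 7.745 × 10^-3 mol
mass of NaOH = 6.887 × 10^-3 × 40.00 = 0.2755 g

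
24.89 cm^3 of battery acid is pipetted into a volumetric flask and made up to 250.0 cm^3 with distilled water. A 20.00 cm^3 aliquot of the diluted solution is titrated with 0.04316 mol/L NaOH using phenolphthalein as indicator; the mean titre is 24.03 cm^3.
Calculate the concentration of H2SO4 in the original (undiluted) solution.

H2SO4 + 2 NaOH → Na2SO4 + 2 H2O
n(NaOH) = 0.02403 × 0.04316 = 1.037 × 10^-3 mol
From the 1:2 ratio, n(H2SO4) in the aliquot = 1/2 × 1.037 × 10^-3 = 5.186 × 10^-4 mol
[H2SO4]_dilute = 5.186 × 10^-4 / 0.02000 = 0.02593 mol/L
Dilution factor = 250.0 / 24.89 = 10.04
[H2SO4]_stock = 0.02593 × 10.04 = 0.2604 mol/L

0.2604 mol/L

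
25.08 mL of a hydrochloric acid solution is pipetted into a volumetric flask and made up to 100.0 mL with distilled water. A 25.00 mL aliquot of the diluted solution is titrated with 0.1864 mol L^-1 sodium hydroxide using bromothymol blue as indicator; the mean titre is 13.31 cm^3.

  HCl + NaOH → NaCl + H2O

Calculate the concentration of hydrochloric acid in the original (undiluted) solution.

n(NaOH) = 0.01331 × 0.1864 = 2.481 × 10^-3 mol
n(HCl) in the aliquot = 2.481 × 10^-3 mol (1:1 ratio)
[HCl]_dilute = 2.481 × 10^-3 / 0.02500 = 0.09924 mol/L
Dilution factor = 100.0 / 25.08 = 3.987
[HCl]_stock = 0.09924 × 3.987 = 0.3957 mol/L

0.3957 mol/L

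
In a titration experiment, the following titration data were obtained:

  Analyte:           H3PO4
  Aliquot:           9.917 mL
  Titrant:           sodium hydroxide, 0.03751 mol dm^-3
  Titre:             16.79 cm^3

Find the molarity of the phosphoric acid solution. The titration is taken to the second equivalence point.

H3PO4 + 2 NaOH → Na2HPO4 + 2 H2O
n(NaOH) = 0.01679 L × 0.03751 mol/L = 6.298 × 10^-4 mol
From the 1:2 mole ratio, n(H3PO4) = 1/2 × 6.298 × 10^-4 = 3.149 × 10^-4 mol
[H3PO4] = 3.149 × 10^-4 mol / 0.009917 L = 0.03175 mol/L

0.03175 mol/L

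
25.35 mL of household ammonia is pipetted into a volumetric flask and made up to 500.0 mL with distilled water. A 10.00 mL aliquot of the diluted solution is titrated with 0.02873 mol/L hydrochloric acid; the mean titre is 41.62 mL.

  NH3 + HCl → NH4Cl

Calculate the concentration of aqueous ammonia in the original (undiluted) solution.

2.358 mol/L

n(HCl) = 0.04162 × 0.02873 = 1.196 × 10^-3 mol
n(NH3) in the aliquot = 1.196 × 10^-3 mol (1:1 ratio)
[NH3]_dilute = 1.196 × 10^-3 / 0.01000 = 0.1196 mol/L
Dilution factor = 500.0 / 25.35 = 19.72
[NH3]_stock = 0.1196 × 19.72 = 2.358 mol/L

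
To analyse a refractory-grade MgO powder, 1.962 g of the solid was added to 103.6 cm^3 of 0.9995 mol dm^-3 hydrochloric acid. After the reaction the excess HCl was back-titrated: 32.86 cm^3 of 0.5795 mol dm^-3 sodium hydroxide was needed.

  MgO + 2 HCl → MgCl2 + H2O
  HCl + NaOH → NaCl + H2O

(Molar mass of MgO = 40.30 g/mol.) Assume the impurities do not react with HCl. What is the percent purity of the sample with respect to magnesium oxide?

86.79 %

n(HCl) added = 0.1036 × 0.9995 = 0.1035 mol
n(NaOH) used in back-titration = 0.03286 × 0.5795 = 0.01904 mol
n(HCl) left over = 0.01904 mol (1:1 ratio)
n(HCl) consumed by analyte = 0.1035 − 0.01904 = 0.08451 mol
From the 1:2 ratio, n(MgO) = 1/2 × 0.08451 = 0.04225 mol
mass of MgO = 0.04225 × 40.30 = 1.703 g
% MgO = 1.703 / 1.962 × 100 = 86.79 %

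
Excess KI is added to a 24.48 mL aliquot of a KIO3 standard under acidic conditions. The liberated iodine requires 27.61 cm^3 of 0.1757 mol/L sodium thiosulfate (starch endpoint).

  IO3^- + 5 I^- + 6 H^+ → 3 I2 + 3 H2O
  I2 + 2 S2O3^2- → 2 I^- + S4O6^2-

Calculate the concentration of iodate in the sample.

0.03303 mol/L

n(S2O3^2-) = 0.02761 × 0.1757 = 4.851 × 10^-3 mol
n(I2) = n(S2O3^2-)/2 = 2.426 × 10^-3 mol
From the 1:3 ratio, n(IO3^-) in the aliquot = 1/3 × 2.426 × 10^-3 = 8.085 × 10^-4 mol
[IO3^-] = 8.085 × 10^-4 / 0.02448 = 0.03303 mol/L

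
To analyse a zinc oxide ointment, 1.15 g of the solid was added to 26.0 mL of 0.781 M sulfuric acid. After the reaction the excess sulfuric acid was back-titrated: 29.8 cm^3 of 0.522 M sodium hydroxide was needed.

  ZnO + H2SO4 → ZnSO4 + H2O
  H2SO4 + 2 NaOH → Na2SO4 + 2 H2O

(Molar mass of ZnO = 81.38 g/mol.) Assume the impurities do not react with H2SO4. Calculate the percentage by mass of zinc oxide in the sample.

88.7 %

n(H2SO4) added = 0.0260 × 0.781 = 0.0203 mol
n(NaOH) used in back-titration = 0.0298 × 0.522 = 0.0156 mol
From the 1:2 ratio, n(H2SO4) left over = 1/2 × 0.0156 = 7.78 × 10^-3 mol
n(H2SO4) consumed by analyte = 0.0203 − 7.78 × 10^-3 = 0.0125 mol
n(ZnO) = 0.0125 mol (1:1 ratio)
mass of ZnO = 0.0125 × 81.38 = 1.02 g
% ZnO = 1.02 / 1.15 × 100 = 88.7 %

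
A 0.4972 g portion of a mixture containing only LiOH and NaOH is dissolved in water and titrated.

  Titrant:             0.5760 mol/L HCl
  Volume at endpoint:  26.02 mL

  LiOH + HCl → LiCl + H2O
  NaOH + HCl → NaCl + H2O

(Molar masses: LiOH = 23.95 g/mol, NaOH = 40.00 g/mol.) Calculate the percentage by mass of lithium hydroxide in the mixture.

30.70 %

n(HCl) = 0.02602 × 0.5760 = 0.01499 mol
Let x = n(LiOH), y = n(NaOH).
Titrant: 1x + 1y = 0.01499;  mass: 23.95x + 40.00y = 0.4972
Solving, x = 6.374 × 10^-3 mol, y = 8.614 × 10^-3 mol
mass of LiOH = 6.374 × 10^-3 × 23.95 = 0.1527 g
% LiOH = 0.1527 / 0.4972 × 100 = 30.70 %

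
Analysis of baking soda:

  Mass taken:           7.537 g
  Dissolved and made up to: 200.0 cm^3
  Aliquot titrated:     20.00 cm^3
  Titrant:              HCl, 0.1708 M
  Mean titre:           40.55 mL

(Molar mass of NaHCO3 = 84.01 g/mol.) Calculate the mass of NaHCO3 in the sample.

5.818 g

NaHCO3 + HCl → NaCl + H2O + CO2
n(HCl) per titration = 0.04055 × 0.1708 = 6.926 × 10^-3 mol
n(NaHCO3) in each aliquot = 6.926 × 10^-3 mol (1:1 ratio)
n(NaHCO3) in the whole flask = 6.926 × 10^-3 × 200.0/20.00 = 0.06926 mol
mass of NaHCO3 = 0.06926 × 84.01 = 5.818 g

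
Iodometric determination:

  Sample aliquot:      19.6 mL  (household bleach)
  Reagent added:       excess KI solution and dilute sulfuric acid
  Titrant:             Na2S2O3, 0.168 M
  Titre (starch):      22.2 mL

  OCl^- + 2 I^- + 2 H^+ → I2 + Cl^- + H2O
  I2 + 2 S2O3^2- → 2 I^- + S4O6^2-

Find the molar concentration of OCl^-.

0.0951 M

n(S2O3^2-) = 0.0222 × 0.168 = 3.73 × 10^-3 mol
n(I2) = n(S2O3^2-)/2 = 1.86 × 10^-3 mol
n(OCl^-) in the aliquot = 1.86 × 10^-3 mol (1:1 ratio)
[OCl^-] = 1.86 × 10^-3 / 0.0196 = 0.0951 mol/L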